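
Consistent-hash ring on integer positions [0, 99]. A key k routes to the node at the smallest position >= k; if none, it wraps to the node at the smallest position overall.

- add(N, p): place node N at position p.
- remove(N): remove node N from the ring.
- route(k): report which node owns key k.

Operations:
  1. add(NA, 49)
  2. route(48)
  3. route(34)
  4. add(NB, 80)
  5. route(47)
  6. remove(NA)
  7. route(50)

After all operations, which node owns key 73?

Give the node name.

Answer: NB

Derivation:
Op 1: add NA@49 -> ring=[49:NA]
Op 2: route key 48: smallest pos >= 48 is 49 -> NA
Op 3: route key 34: smallest pos >= 34 is 49 -> NA
Op 4: add NB@80 -> ring=[49:NA,80:NB]
Op 5: route key 47: smallest pos >= 47 is 49 -> NA
Op 6: remove NA -> ring=[80:NB]
Op 7: route key 50: smallest pos >= 50 is 80 -> NB
Final route key 73: smallest pos >= 73 is 80 -> NB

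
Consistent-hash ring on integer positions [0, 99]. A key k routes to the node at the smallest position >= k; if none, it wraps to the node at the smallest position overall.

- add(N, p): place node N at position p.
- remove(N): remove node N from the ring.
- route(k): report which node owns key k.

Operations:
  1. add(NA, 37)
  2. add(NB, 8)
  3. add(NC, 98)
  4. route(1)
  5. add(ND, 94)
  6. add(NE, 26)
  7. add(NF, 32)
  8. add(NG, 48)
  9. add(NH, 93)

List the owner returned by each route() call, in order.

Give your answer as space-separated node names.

Op 1: add NA@37 -> ring=[37:NA]
Op 2: add NB@8 -> ring=[8:NB,37:NA]
Op 3: add NC@98 -> ring=[8:NB,37:NA,98:NC]
Op 4: route key 1: smallest pos >= 1 is 8 -> NB
Op 5: add ND@94 -> ring=[8:NB,37:NA,94:ND,98:NC]
Op 6: add NE@26 -> ring=[8:NB,26:NE,37:NA,94:ND,98:NC]
Op 7: add NF@32 -> ring=[8:NB,26:NE,32:NF,37:NA,94:ND,98:NC]
Op 8: add NG@48 -> ring=[8:NB,26:NE,32:NF,37:NA,48:NG,94:ND,98:NC]
Op 9: add NH@93 -> ring=[8:NB,26:NE,32:NF,37:NA,48:NG,93:NH,94:ND,98:NC]

Answer: NB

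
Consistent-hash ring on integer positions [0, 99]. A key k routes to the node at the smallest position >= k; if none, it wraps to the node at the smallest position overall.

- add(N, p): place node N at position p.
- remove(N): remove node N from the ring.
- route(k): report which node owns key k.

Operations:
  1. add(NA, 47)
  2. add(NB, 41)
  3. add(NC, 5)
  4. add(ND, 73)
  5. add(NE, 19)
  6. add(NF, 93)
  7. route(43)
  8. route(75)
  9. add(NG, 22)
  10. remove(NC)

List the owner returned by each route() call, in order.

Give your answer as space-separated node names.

Answer: NA NF

Derivation:
Op 1: add NA@47 -> ring=[47:NA]
Op 2: add NB@41 -> ring=[41:NB,47:NA]
Op 3: add NC@5 -> ring=[5:NC,41:NB,47:NA]
Op 4: add ND@73 -> ring=[5:NC,41:NB,47:NA,73:ND]
Op 5: add NE@19 -> ring=[5:NC,19:NE,41:NB,47:NA,73:ND]
Op 6: add NF@93 -> ring=[5:NC,19:NE,41:NB,47:NA,73:ND,93:NF]
Op 7: route key 43: smallest pos >= 43 is 47 -> NA
Op 8: route key 75: smallest pos >= 75 is 93 -> NF
Op 9: add NG@22 -> ring=[5:NC,19:NE,22:NG,41:NB,47:NA,73:ND,93:NF]
Op 10: remove NC -> ring=[19:NE,22:NG,41:NB,47:NA,73:ND,93:NF]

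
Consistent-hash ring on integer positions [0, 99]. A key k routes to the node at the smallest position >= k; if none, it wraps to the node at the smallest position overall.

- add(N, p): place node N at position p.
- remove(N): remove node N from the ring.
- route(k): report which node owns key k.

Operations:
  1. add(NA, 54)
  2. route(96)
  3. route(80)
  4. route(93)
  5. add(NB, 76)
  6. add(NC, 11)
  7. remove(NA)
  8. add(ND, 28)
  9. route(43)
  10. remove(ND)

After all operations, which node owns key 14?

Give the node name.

Op 1: add NA@54 -> ring=[54:NA]
Op 2: route key 96: none >= 96, wrap to smallest pos 54 -> NA
Op 3: route key 80: none >= 80, wrap to smallest pos 54 -> NA
Op 4: route key 93: none >= 93, wrap to smallest pos 54 -> NA
Op 5: add NB@76 -> ring=[54:NA,76:NB]
Op 6: add NC@11 -> ring=[11:NC,54:NA,76:NB]
Op 7: remove NA -> ring=[11:NC,76:NB]
Op 8: add ND@28 -> ring=[11:NC,28:ND,76:NB]
Op 9: route key 43: smallest pos >= 43 is 76 -> NB
Op 10: remove ND -> ring=[11:NC,76:NB]
Final route key 14: smallest pos >= 14 is 76 -> NB

Answer: NB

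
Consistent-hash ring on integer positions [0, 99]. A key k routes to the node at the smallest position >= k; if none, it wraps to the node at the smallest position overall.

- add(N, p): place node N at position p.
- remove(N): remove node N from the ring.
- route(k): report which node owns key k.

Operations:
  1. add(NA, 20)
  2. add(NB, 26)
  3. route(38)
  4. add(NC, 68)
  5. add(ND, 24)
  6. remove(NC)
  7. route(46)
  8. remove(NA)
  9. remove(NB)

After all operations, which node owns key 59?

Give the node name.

Op 1: add NA@20 -> ring=[20:NA]
Op 2: add NB@26 -> ring=[20:NA,26:NB]
Op 3: route key 38: none >= 38, wrap to smallest pos 20 -> NA
Op 4: add NC@68 -> ring=[20:NA,26:NB,68:NC]
Op 5: add ND@24 -> ring=[20:NA,24:ND,26:NB,68:NC]
Op 6: remove NC -> ring=[20:NA,24:ND,26:NB]
Op 7: route key 46: none >= 46, wrap to smallest pos 20 -> NA
Op 8: remove NA -> ring=[24:ND,26:NB]
Op 9: remove NB -> ring=[24:ND]
Final route key 59: none >= 59, wrap to smallest pos 24 -> ND

Answer: ND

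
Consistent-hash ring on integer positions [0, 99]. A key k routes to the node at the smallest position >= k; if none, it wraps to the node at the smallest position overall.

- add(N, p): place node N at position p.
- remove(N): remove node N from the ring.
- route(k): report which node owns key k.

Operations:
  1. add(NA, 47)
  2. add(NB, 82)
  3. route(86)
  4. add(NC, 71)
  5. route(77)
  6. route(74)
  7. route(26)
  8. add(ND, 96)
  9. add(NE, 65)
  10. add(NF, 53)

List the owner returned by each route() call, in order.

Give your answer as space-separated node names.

Op 1: add NA@47 -> ring=[47:NA]
Op 2: add NB@82 -> ring=[47:NA,82:NB]
Op 3: route key 86: none >= 86, wrap to smallest pos 47 -> NA
Op 4: add NC@71 -> ring=[47:NA,71:NC,82:NB]
Op 5: route key 77: smallest pos >= 77 is 82 -> NB
Op 6: route key 74: smallest pos >= 74 is 82 -> NB
Op 7: route key 26: smallest pos >= 26 is 47 -> NA
Op 8: add ND@96 -> ring=[47:NA,71:NC,82:NB,96:ND]
Op 9: add NE@65 -> ring=[47:NA,65:NE,71:NC,82:NB,96:ND]
Op 10: add NF@53 -> ring=[47:NA,53:NF,65:NE,71:NC,82:NB,96:ND]

Answer: NA NB NB NA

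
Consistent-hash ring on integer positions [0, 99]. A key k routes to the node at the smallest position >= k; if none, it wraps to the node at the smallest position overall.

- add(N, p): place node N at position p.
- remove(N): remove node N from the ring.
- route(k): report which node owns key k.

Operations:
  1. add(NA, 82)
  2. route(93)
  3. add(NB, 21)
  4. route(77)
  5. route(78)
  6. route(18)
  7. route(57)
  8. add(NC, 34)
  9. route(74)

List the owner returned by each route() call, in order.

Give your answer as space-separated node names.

Op 1: add NA@82 -> ring=[82:NA]
Op 2: route key 93: none >= 93, wrap to smallest pos 82 -> NA
Op 3: add NB@21 -> ring=[21:NB,82:NA]
Op 4: route key 77: smallest pos >= 77 is 82 -> NA
Op 5: route key 78: smallest pos >= 78 is 82 -> NA
Op 6: route key 18: smallest pos >= 18 is 21 -> NB
Op 7: route key 57: smallest pos >= 57 is 82 -> NA
Op 8: add NC@34 -> ring=[21:NB,34:NC,82:NA]
Op 9: route key 74: smallest pos >= 74 is 82 -> NA

Answer: NA NA NA NB NA NA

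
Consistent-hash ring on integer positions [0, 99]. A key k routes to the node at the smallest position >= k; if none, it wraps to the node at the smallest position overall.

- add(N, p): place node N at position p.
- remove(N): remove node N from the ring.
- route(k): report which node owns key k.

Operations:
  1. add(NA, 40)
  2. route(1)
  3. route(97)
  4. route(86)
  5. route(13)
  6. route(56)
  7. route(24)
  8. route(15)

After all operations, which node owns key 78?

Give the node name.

Answer: NA

Derivation:
Op 1: add NA@40 -> ring=[40:NA]
Op 2: route key 1: smallest pos >= 1 is 40 -> NA
Op 3: route key 97: none >= 97, wrap to smallest pos 40 -> NA
Op 4: route key 86: none >= 86, wrap to smallest pos 40 -> NA
Op 5: route key 13: smallest pos >= 13 is 40 -> NA
Op 6: route key 56: none >= 56, wrap to smallest pos 40 -> NA
Op 7: route key 24: smallest pos >= 24 is 40 -> NA
Op 8: route key 15: smallest pos >= 15 is 40 -> NA
Final route key 78: none >= 78, wrap to smallest pos 40 -> NA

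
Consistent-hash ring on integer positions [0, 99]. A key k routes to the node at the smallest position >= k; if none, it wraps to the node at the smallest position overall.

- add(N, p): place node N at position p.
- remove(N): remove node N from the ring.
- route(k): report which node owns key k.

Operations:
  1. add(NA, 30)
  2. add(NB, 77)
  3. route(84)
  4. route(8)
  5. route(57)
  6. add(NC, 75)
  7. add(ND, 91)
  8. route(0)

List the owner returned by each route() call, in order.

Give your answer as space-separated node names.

Op 1: add NA@30 -> ring=[30:NA]
Op 2: add NB@77 -> ring=[30:NA,77:NB]
Op 3: route key 84: none >= 84, wrap to smallest pos 30 -> NA
Op 4: route key 8: smallest pos >= 8 is 30 -> NA
Op 5: route key 57: smallest pos >= 57 is 77 -> NB
Op 6: add NC@75 -> ring=[30:NA,75:NC,77:NB]
Op 7: add ND@91 -> ring=[30:NA,75:NC,77:NB,91:ND]
Op 8: route key 0: smallest pos >= 0 is 30 -> NA

Answer: NA NA NB NA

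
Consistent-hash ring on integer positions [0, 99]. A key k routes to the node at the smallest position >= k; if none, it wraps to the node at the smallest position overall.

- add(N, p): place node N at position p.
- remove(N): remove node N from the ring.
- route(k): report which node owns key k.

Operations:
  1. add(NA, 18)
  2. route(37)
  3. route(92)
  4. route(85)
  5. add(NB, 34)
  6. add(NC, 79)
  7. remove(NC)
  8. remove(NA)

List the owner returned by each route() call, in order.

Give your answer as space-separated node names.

Answer: NA NA NA

Derivation:
Op 1: add NA@18 -> ring=[18:NA]
Op 2: route key 37: none >= 37, wrap to smallest pos 18 -> NA
Op 3: route key 92: none >= 92, wrap to smallest pos 18 -> NA
Op 4: route key 85: none >= 85, wrap to smallest pos 18 -> NA
Op 5: add NB@34 -> ring=[18:NA,34:NB]
Op 6: add NC@79 -> ring=[18:NA,34:NB,79:NC]
Op 7: remove NC -> ring=[18:NA,34:NB]
Op 8: remove NA -> ring=[34:NB]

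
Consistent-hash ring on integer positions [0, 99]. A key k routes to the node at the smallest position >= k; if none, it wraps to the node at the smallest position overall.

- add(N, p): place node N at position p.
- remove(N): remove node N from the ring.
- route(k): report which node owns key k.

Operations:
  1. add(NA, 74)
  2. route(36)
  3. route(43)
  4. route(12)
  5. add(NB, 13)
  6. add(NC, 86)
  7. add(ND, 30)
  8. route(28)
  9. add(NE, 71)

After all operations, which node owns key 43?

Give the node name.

Op 1: add NA@74 -> ring=[74:NA]
Op 2: route key 36: smallest pos >= 36 is 74 -> NA
Op 3: route key 43: smallest pos >= 43 is 74 -> NA
Op 4: route key 12: smallest pos >= 12 is 74 -> NA
Op 5: add NB@13 -> ring=[13:NB,74:NA]
Op 6: add NC@86 -> ring=[13:NB,74:NA,86:NC]
Op 7: add ND@30 -> ring=[13:NB,30:ND,74:NA,86:NC]
Op 8: route key 28: smallest pos >= 28 is 30 -> ND
Op 9: add NE@71 -> ring=[13:NB,30:ND,71:NE,74:NA,86:NC]
Final route key 43: smallest pos >= 43 is 71 -> NE

Answer: NE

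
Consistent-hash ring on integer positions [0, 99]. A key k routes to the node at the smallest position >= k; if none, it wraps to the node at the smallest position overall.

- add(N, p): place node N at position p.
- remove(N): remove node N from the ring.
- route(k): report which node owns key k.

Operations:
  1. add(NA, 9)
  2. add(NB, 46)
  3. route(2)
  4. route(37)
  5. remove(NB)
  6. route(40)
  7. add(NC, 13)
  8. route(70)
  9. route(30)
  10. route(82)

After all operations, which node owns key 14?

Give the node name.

Op 1: add NA@9 -> ring=[9:NA]
Op 2: add NB@46 -> ring=[9:NA,46:NB]
Op 3: route key 2: smallest pos >= 2 is 9 -> NA
Op 4: route key 37: smallest pos >= 37 is 46 -> NB
Op 5: remove NB -> ring=[9:NA]
Op 6: route key 40: none >= 40, wrap to smallest pos 9 -> NA
Op 7: add NC@13 -> ring=[9:NA,13:NC]
Op 8: route key 70: none >= 70, wrap to smallest pos 9 -> NA
Op 9: route key 30: none >= 30, wrap to smallest pos 9 -> NA
Op 10: route key 82: none >= 82, wrap to smallest pos 9 -> NA
Final route key 14: none >= 14, wrap to smallest pos 9 -> NA

Answer: NA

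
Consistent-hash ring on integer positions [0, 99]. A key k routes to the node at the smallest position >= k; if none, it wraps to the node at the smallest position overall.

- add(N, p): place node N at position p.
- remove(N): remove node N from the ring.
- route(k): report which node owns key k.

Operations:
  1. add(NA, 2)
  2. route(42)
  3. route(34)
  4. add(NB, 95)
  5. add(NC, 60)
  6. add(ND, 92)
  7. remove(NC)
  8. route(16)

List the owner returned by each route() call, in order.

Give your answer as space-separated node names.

Answer: NA NA ND

Derivation:
Op 1: add NA@2 -> ring=[2:NA]
Op 2: route key 42: none >= 42, wrap to smallest pos 2 -> NA
Op 3: route key 34: none >= 34, wrap to smallest pos 2 -> NA
Op 4: add NB@95 -> ring=[2:NA,95:NB]
Op 5: add NC@60 -> ring=[2:NA,60:NC,95:NB]
Op 6: add ND@92 -> ring=[2:NA,60:NC,92:ND,95:NB]
Op 7: remove NC -> ring=[2:NA,92:ND,95:NB]
Op 8: route key 16: smallest pos >= 16 is 92 -> ND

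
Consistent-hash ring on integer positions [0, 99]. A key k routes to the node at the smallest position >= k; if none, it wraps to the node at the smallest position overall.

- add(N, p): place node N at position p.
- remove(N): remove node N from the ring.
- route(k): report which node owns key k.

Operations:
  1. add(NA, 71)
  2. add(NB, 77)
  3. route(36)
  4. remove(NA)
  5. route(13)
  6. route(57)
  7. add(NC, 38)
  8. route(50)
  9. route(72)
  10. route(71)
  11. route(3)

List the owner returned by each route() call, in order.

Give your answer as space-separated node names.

Answer: NA NB NB NB NB NB NC

Derivation:
Op 1: add NA@71 -> ring=[71:NA]
Op 2: add NB@77 -> ring=[71:NA,77:NB]
Op 3: route key 36: smallest pos >= 36 is 71 -> NA
Op 4: remove NA -> ring=[77:NB]
Op 5: route key 13: smallest pos >= 13 is 77 -> NB
Op 6: route key 57: smallest pos >= 57 is 77 -> NB
Op 7: add NC@38 -> ring=[38:NC,77:NB]
Op 8: route key 50: smallest pos >= 50 is 77 -> NB
Op 9: route key 72: smallest pos >= 72 is 77 -> NB
Op 10: route key 71: smallest pos >= 71 is 77 -> NB
Op 11: route key 3: smallest pos >= 3 is 38 -> NC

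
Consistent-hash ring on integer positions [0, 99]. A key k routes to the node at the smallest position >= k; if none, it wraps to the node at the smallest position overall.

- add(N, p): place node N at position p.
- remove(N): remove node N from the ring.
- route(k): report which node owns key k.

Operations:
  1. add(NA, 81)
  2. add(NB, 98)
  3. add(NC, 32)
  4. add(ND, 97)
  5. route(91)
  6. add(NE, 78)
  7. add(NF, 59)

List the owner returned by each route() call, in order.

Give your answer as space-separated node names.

Op 1: add NA@81 -> ring=[81:NA]
Op 2: add NB@98 -> ring=[81:NA,98:NB]
Op 3: add NC@32 -> ring=[32:NC,81:NA,98:NB]
Op 4: add ND@97 -> ring=[32:NC,81:NA,97:ND,98:NB]
Op 5: route key 91: smallest pos >= 91 is 97 -> ND
Op 6: add NE@78 -> ring=[32:NC,78:NE,81:NA,97:ND,98:NB]
Op 7: add NF@59 -> ring=[32:NC,59:NF,78:NE,81:NA,97:ND,98:NB]

Answer: ND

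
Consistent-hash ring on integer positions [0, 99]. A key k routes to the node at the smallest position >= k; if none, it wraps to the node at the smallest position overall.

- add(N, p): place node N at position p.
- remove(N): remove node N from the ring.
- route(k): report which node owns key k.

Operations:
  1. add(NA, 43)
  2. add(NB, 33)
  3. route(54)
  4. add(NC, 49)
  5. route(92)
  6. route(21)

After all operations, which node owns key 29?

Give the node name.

Op 1: add NA@43 -> ring=[43:NA]
Op 2: add NB@33 -> ring=[33:NB,43:NA]
Op 3: route key 54: none >= 54, wrap to smallest pos 33 -> NB
Op 4: add NC@49 -> ring=[33:NB,43:NA,49:NC]
Op 5: route key 92: none >= 92, wrap to smallest pos 33 -> NB
Op 6: route key 21: smallest pos >= 21 is 33 -> NB
Final route key 29: smallest pos >= 29 is 33 -> NB

Answer: NB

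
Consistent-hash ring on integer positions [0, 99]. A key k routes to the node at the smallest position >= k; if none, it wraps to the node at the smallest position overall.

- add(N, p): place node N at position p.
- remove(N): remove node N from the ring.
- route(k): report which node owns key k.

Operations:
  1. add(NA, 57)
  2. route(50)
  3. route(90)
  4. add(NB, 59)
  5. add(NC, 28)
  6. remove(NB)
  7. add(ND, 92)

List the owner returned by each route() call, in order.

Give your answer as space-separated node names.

Op 1: add NA@57 -> ring=[57:NA]
Op 2: route key 50: smallest pos >= 50 is 57 -> NA
Op 3: route key 90: none >= 90, wrap to smallest pos 57 -> NA
Op 4: add NB@59 -> ring=[57:NA,59:NB]
Op 5: add NC@28 -> ring=[28:NC,57:NA,59:NB]
Op 6: remove NB -> ring=[28:NC,57:NA]
Op 7: add ND@92 -> ring=[28:NC,57:NA,92:ND]

Answer: NA NA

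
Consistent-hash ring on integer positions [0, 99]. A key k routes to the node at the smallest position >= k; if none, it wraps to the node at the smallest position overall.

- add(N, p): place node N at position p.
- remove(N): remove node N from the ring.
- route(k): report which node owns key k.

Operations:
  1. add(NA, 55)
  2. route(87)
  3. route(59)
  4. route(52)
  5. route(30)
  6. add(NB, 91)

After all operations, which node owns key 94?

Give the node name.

Op 1: add NA@55 -> ring=[55:NA]
Op 2: route key 87: none >= 87, wrap to smallest pos 55 -> NA
Op 3: route key 59: none >= 59, wrap to smallest pos 55 -> NA
Op 4: route key 52: smallest pos >= 52 is 55 -> NA
Op 5: route key 30: smallest pos >= 30 is 55 -> NA
Op 6: add NB@91 -> ring=[55:NA,91:NB]
Final route key 94: none >= 94, wrap to smallest pos 55 -> NA

Answer: NA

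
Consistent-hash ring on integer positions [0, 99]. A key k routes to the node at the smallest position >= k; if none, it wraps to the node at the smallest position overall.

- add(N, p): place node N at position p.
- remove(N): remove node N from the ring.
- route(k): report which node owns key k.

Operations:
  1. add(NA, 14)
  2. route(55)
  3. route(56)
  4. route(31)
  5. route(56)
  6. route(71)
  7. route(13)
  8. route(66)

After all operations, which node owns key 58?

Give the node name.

Answer: NA

Derivation:
Op 1: add NA@14 -> ring=[14:NA]
Op 2: route key 55: none >= 55, wrap to smallest pos 14 -> NA
Op 3: route key 56: none >= 56, wrap to smallest pos 14 -> NA
Op 4: route key 31: none >= 31, wrap to smallest pos 14 -> NA
Op 5: route key 56: none >= 56, wrap to smallest pos 14 -> NA
Op 6: route key 71: none >= 71, wrap to smallest pos 14 -> NA
Op 7: route key 13: smallest pos >= 13 is 14 -> NA
Op 8: route key 66: none >= 66, wrap to smallest pos 14 -> NA
Final route key 58: none >= 58, wrap to smallest pos 14 -> NA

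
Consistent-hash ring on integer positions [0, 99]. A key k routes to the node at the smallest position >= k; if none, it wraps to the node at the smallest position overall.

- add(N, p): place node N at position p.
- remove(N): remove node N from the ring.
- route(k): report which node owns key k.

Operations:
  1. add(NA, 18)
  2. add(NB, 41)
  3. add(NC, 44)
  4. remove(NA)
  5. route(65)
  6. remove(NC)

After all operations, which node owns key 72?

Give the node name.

Op 1: add NA@18 -> ring=[18:NA]
Op 2: add NB@41 -> ring=[18:NA,41:NB]
Op 3: add NC@44 -> ring=[18:NA,41:NB,44:NC]
Op 4: remove NA -> ring=[41:NB,44:NC]
Op 5: route key 65: none >= 65, wrap to smallest pos 41 -> NB
Op 6: remove NC -> ring=[41:NB]
Final route key 72: none >= 72, wrap to smallest pos 41 -> NB

Answer: NB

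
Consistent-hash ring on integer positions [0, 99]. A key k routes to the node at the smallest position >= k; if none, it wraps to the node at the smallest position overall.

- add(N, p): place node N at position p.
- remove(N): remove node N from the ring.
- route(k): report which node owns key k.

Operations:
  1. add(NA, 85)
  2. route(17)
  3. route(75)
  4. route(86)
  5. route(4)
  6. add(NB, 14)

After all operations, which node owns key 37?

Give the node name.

Answer: NA

Derivation:
Op 1: add NA@85 -> ring=[85:NA]
Op 2: route key 17: smallest pos >= 17 is 85 -> NA
Op 3: route key 75: smallest pos >= 75 is 85 -> NA
Op 4: route key 86: none >= 86, wrap to smallest pos 85 -> NA
Op 5: route key 4: smallest pos >= 4 is 85 -> NA
Op 6: add NB@14 -> ring=[14:NB,85:NA]
Final route key 37: smallest pos >= 37 is 85 -> NA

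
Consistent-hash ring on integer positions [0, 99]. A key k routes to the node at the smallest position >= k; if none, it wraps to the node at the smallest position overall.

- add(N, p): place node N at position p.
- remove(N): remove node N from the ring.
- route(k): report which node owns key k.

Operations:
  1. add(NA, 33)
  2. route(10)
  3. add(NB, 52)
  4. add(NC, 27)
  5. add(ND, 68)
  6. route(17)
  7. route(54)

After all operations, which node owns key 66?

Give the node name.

Answer: ND

Derivation:
Op 1: add NA@33 -> ring=[33:NA]
Op 2: route key 10: smallest pos >= 10 is 33 -> NA
Op 3: add NB@52 -> ring=[33:NA,52:NB]
Op 4: add NC@27 -> ring=[27:NC,33:NA,52:NB]
Op 5: add ND@68 -> ring=[27:NC,33:NA,52:NB,68:ND]
Op 6: route key 17: smallest pos >= 17 is 27 -> NC
Op 7: route key 54: smallest pos >= 54 is 68 -> ND
Final route key 66: smallest pos >= 66 is 68 -> ND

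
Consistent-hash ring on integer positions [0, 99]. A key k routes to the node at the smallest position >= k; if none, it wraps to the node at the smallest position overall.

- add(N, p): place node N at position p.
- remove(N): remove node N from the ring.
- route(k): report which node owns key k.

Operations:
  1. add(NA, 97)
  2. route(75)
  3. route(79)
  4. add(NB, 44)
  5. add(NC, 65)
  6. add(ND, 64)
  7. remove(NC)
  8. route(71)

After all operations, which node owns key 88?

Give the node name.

Op 1: add NA@97 -> ring=[97:NA]
Op 2: route key 75: smallest pos >= 75 is 97 -> NA
Op 3: route key 79: smallest pos >= 79 is 97 -> NA
Op 4: add NB@44 -> ring=[44:NB,97:NA]
Op 5: add NC@65 -> ring=[44:NB,65:NC,97:NA]
Op 6: add ND@64 -> ring=[44:NB,64:ND,65:NC,97:NA]
Op 7: remove NC -> ring=[44:NB,64:ND,97:NA]
Op 8: route key 71: smallest pos >= 71 is 97 -> NA
Final route key 88: smallest pos >= 88 is 97 -> NA

Answer: NA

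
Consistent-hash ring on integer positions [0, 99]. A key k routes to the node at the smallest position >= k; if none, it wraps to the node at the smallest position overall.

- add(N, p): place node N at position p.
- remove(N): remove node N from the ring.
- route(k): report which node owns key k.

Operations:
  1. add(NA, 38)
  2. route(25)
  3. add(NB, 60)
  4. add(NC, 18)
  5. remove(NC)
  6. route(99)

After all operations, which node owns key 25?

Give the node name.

Op 1: add NA@38 -> ring=[38:NA]
Op 2: route key 25: smallest pos >= 25 is 38 -> NA
Op 3: add NB@60 -> ring=[38:NA,60:NB]
Op 4: add NC@18 -> ring=[18:NC,38:NA,60:NB]
Op 5: remove NC -> ring=[38:NA,60:NB]
Op 6: route key 99: none >= 99, wrap to smallest pos 38 -> NA
Final route key 25: smallest pos >= 25 is 38 -> NA

Answer: NA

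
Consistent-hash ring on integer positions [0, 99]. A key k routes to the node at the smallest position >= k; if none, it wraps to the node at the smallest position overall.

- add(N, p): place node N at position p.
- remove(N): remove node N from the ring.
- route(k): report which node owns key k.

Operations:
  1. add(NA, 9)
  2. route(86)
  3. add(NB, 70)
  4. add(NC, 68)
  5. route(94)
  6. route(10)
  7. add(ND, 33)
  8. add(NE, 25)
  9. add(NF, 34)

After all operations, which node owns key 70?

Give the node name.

Op 1: add NA@9 -> ring=[9:NA]
Op 2: route key 86: none >= 86, wrap to smallest pos 9 -> NA
Op 3: add NB@70 -> ring=[9:NA,70:NB]
Op 4: add NC@68 -> ring=[9:NA,68:NC,70:NB]
Op 5: route key 94: none >= 94, wrap to smallest pos 9 -> NA
Op 6: route key 10: smallest pos >= 10 is 68 -> NC
Op 7: add ND@33 -> ring=[9:NA,33:ND,68:NC,70:NB]
Op 8: add NE@25 -> ring=[9:NA,25:NE,33:ND,68:NC,70:NB]
Op 9: add NF@34 -> ring=[9:NA,25:NE,33:ND,34:NF,68:NC,70:NB]
Final route key 70: smallest pos >= 70 is 70 -> NB

Answer: NB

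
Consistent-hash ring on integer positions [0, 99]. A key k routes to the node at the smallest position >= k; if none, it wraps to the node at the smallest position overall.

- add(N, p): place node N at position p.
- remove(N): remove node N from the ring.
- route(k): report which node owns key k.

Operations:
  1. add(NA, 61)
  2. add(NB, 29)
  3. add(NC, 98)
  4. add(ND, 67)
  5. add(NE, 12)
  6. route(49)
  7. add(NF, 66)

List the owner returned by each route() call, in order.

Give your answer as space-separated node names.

Op 1: add NA@61 -> ring=[61:NA]
Op 2: add NB@29 -> ring=[29:NB,61:NA]
Op 3: add NC@98 -> ring=[29:NB,61:NA,98:NC]
Op 4: add ND@67 -> ring=[29:NB,61:NA,67:ND,98:NC]
Op 5: add NE@12 -> ring=[12:NE,29:NB,61:NA,67:ND,98:NC]
Op 6: route key 49: smallest pos >= 49 is 61 -> NA
Op 7: add NF@66 -> ring=[12:NE,29:NB,61:NA,66:NF,67:ND,98:NC]

Answer: NA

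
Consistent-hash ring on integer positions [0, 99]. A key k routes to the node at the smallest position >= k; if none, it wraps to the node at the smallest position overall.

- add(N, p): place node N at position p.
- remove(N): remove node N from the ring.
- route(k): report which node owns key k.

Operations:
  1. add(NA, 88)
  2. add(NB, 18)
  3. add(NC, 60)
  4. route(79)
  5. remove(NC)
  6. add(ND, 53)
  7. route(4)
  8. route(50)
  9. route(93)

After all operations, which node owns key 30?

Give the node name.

Answer: ND

Derivation:
Op 1: add NA@88 -> ring=[88:NA]
Op 2: add NB@18 -> ring=[18:NB,88:NA]
Op 3: add NC@60 -> ring=[18:NB,60:NC,88:NA]
Op 4: route key 79: smallest pos >= 79 is 88 -> NA
Op 5: remove NC -> ring=[18:NB,88:NA]
Op 6: add ND@53 -> ring=[18:NB,53:ND,88:NA]
Op 7: route key 4: smallest pos >= 4 is 18 -> NB
Op 8: route key 50: smallest pos >= 50 is 53 -> ND
Op 9: route key 93: none >= 93, wrap to smallest pos 18 -> NB
Final route key 30: smallest pos >= 30 is 53 -> ND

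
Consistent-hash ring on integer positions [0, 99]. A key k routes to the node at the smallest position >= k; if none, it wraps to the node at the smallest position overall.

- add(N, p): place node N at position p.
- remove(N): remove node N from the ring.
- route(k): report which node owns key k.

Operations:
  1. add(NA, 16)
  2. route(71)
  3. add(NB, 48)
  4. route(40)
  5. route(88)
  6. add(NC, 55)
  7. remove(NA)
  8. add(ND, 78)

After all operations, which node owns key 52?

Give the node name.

Answer: NC

Derivation:
Op 1: add NA@16 -> ring=[16:NA]
Op 2: route key 71: none >= 71, wrap to smallest pos 16 -> NA
Op 3: add NB@48 -> ring=[16:NA,48:NB]
Op 4: route key 40: smallest pos >= 40 is 48 -> NB
Op 5: route key 88: none >= 88, wrap to smallest pos 16 -> NA
Op 6: add NC@55 -> ring=[16:NA,48:NB,55:NC]
Op 7: remove NA -> ring=[48:NB,55:NC]
Op 8: add ND@78 -> ring=[48:NB,55:NC,78:ND]
Final route key 52: smallest pos >= 52 is 55 -> NC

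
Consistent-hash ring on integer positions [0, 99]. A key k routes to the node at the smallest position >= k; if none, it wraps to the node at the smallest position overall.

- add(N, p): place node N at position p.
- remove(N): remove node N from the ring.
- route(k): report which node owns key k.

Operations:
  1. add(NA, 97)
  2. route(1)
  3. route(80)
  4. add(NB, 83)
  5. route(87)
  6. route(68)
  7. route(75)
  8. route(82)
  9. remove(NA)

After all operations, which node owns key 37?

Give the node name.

Answer: NB

Derivation:
Op 1: add NA@97 -> ring=[97:NA]
Op 2: route key 1: smallest pos >= 1 is 97 -> NA
Op 3: route key 80: smallest pos >= 80 is 97 -> NA
Op 4: add NB@83 -> ring=[83:NB,97:NA]
Op 5: route key 87: smallest pos >= 87 is 97 -> NA
Op 6: route key 68: smallest pos >= 68 is 83 -> NB
Op 7: route key 75: smallest pos >= 75 is 83 -> NB
Op 8: route key 82: smallest pos >= 82 is 83 -> NB
Op 9: remove NA -> ring=[83:NB]
Final route key 37: smallest pos >= 37 is 83 -> NB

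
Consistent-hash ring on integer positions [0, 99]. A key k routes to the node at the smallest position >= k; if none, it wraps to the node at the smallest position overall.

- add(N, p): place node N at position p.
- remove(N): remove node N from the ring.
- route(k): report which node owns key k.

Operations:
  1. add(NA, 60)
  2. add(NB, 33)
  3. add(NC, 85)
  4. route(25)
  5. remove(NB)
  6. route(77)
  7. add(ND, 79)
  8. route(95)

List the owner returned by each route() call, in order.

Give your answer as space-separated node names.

Op 1: add NA@60 -> ring=[60:NA]
Op 2: add NB@33 -> ring=[33:NB,60:NA]
Op 3: add NC@85 -> ring=[33:NB,60:NA,85:NC]
Op 4: route key 25: smallest pos >= 25 is 33 -> NB
Op 5: remove NB -> ring=[60:NA,85:NC]
Op 6: route key 77: smallest pos >= 77 is 85 -> NC
Op 7: add ND@79 -> ring=[60:NA,79:ND,85:NC]
Op 8: route key 95: none >= 95, wrap to smallest pos 60 -> NA

Answer: NB NC NA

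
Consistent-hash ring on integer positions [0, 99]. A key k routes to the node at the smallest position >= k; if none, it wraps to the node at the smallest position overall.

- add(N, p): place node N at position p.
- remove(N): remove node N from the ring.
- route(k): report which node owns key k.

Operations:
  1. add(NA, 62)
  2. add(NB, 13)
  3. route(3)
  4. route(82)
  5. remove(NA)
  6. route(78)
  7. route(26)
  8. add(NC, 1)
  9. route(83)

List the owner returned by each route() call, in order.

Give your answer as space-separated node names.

Op 1: add NA@62 -> ring=[62:NA]
Op 2: add NB@13 -> ring=[13:NB,62:NA]
Op 3: route key 3: smallest pos >= 3 is 13 -> NB
Op 4: route key 82: none >= 82, wrap to smallest pos 13 -> NB
Op 5: remove NA -> ring=[13:NB]
Op 6: route key 78: none >= 78, wrap to smallest pos 13 -> NB
Op 7: route key 26: none >= 26, wrap to smallest pos 13 -> NB
Op 8: add NC@1 -> ring=[1:NC,13:NB]
Op 9: route key 83: none >= 83, wrap to smallest pos 1 -> NC

Answer: NB NB NB NB NC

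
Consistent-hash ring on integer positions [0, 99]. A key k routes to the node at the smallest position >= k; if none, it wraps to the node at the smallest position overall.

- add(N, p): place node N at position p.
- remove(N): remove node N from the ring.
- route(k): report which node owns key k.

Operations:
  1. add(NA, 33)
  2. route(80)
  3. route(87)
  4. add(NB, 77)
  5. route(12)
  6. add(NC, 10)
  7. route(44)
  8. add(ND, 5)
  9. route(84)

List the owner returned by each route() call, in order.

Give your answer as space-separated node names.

Answer: NA NA NA NB ND

Derivation:
Op 1: add NA@33 -> ring=[33:NA]
Op 2: route key 80: none >= 80, wrap to smallest pos 33 -> NA
Op 3: route key 87: none >= 87, wrap to smallest pos 33 -> NA
Op 4: add NB@77 -> ring=[33:NA,77:NB]
Op 5: route key 12: smallest pos >= 12 is 33 -> NA
Op 6: add NC@10 -> ring=[10:NC,33:NA,77:NB]
Op 7: route key 44: smallest pos >= 44 is 77 -> NB
Op 8: add ND@5 -> ring=[5:ND,10:NC,33:NA,77:NB]
Op 9: route key 84: none >= 84, wrap to smallest pos 5 -> ND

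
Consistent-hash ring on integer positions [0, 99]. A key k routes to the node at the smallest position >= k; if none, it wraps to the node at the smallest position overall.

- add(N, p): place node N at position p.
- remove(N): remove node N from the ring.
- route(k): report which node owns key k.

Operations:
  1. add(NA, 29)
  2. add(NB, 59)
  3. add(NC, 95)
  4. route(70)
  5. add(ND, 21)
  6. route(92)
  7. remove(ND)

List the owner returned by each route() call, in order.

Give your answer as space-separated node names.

Op 1: add NA@29 -> ring=[29:NA]
Op 2: add NB@59 -> ring=[29:NA,59:NB]
Op 3: add NC@95 -> ring=[29:NA,59:NB,95:NC]
Op 4: route key 70: smallest pos >= 70 is 95 -> NC
Op 5: add ND@21 -> ring=[21:ND,29:NA,59:NB,95:NC]
Op 6: route key 92: smallest pos >= 92 is 95 -> NC
Op 7: remove ND -> ring=[29:NA,59:NB,95:NC]

Answer: NC NC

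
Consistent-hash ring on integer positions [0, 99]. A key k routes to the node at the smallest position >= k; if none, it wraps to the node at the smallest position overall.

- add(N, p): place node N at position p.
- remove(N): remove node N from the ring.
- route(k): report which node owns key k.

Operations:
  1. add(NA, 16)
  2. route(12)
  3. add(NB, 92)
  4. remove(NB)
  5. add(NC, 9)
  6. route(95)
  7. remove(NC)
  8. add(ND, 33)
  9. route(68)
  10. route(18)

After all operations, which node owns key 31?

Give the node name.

Answer: ND

Derivation:
Op 1: add NA@16 -> ring=[16:NA]
Op 2: route key 12: smallest pos >= 12 is 16 -> NA
Op 3: add NB@92 -> ring=[16:NA,92:NB]
Op 4: remove NB -> ring=[16:NA]
Op 5: add NC@9 -> ring=[9:NC,16:NA]
Op 6: route key 95: none >= 95, wrap to smallest pos 9 -> NC
Op 7: remove NC -> ring=[16:NA]
Op 8: add ND@33 -> ring=[16:NA,33:ND]
Op 9: route key 68: none >= 68, wrap to smallest pos 16 -> NA
Op 10: route key 18: smallest pos >= 18 is 33 -> ND
Final route key 31: smallest pos >= 31 is 33 -> ND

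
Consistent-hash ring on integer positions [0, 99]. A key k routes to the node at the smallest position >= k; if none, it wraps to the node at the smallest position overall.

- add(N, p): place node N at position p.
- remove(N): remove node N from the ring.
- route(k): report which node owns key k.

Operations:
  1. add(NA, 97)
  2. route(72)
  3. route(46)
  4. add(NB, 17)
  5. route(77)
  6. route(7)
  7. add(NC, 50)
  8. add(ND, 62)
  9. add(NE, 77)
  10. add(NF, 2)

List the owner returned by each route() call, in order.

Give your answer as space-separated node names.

Op 1: add NA@97 -> ring=[97:NA]
Op 2: route key 72: smallest pos >= 72 is 97 -> NA
Op 3: route key 46: smallest pos >= 46 is 97 -> NA
Op 4: add NB@17 -> ring=[17:NB,97:NA]
Op 5: route key 77: smallest pos >= 77 is 97 -> NA
Op 6: route key 7: smallest pos >= 7 is 17 -> NB
Op 7: add NC@50 -> ring=[17:NB,50:NC,97:NA]
Op 8: add ND@62 -> ring=[17:NB,50:NC,62:ND,97:NA]
Op 9: add NE@77 -> ring=[17:NB,50:NC,62:ND,77:NE,97:NA]
Op 10: add NF@2 -> ring=[2:NF,17:NB,50:NC,62:ND,77:NE,97:NA]

Answer: NA NA NA NB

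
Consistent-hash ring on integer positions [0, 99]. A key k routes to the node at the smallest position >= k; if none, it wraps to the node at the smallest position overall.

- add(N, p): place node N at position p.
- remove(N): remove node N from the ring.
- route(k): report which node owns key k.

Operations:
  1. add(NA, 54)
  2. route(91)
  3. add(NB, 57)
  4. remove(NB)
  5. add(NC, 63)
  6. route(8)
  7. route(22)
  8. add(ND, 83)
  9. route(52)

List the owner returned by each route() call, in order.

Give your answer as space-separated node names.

Op 1: add NA@54 -> ring=[54:NA]
Op 2: route key 91: none >= 91, wrap to smallest pos 54 -> NA
Op 3: add NB@57 -> ring=[54:NA,57:NB]
Op 4: remove NB -> ring=[54:NA]
Op 5: add NC@63 -> ring=[54:NA,63:NC]
Op 6: route key 8: smallest pos >= 8 is 54 -> NA
Op 7: route key 22: smallest pos >= 22 is 54 -> NA
Op 8: add ND@83 -> ring=[54:NA,63:NC,83:ND]
Op 9: route key 52: smallest pos >= 52 is 54 -> NA

Answer: NA NA NA NA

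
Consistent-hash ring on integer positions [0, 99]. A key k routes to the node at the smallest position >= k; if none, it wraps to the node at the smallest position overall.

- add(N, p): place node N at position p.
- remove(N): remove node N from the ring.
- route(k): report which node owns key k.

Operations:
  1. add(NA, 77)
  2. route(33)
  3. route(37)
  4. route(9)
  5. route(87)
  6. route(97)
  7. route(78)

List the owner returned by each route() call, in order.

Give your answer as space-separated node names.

Answer: NA NA NA NA NA NA

Derivation:
Op 1: add NA@77 -> ring=[77:NA]
Op 2: route key 33: smallest pos >= 33 is 77 -> NA
Op 3: route key 37: smallest pos >= 37 is 77 -> NA
Op 4: route key 9: smallest pos >= 9 is 77 -> NA
Op 5: route key 87: none >= 87, wrap to smallest pos 77 -> NA
Op 6: route key 97: none >= 97, wrap to smallest pos 77 -> NA
Op 7: route key 78: none >= 78, wrap to smallest pos 77 -> NA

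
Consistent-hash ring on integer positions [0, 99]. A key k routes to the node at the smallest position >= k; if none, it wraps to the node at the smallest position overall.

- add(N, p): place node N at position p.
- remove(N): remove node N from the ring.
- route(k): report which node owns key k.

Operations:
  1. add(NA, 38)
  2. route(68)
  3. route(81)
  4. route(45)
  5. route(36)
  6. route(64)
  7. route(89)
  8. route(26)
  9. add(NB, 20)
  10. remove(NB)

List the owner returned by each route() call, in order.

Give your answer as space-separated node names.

Answer: NA NA NA NA NA NA NA

Derivation:
Op 1: add NA@38 -> ring=[38:NA]
Op 2: route key 68: none >= 68, wrap to smallest pos 38 -> NA
Op 3: route key 81: none >= 81, wrap to smallest pos 38 -> NA
Op 4: route key 45: none >= 45, wrap to smallest pos 38 -> NA
Op 5: route key 36: smallest pos >= 36 is 38 -> NA
Op 6: route key 64: none >= 64, wrap to smallest pos 38 -> NA
Op 7: route key 89: none >= 89, wrap to smallest pos 38 -> NA
Op 8: route key 26: smallest pos >= 26 is 38 -> NA
Op 9: add NB@20 -> ring=[20:NB,38:NA]
Op 10: remove NB -> ring=[38:NA]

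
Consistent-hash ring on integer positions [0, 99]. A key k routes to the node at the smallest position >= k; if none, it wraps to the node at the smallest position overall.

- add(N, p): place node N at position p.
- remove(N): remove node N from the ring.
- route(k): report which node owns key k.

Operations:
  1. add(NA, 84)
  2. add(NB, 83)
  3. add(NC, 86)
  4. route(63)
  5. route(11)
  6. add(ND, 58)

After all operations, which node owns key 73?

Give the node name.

Op 1: add NA@84 -> ring=[84:NA]
Op 2: add NB@83 -> ring=[83:NB,84:NA]
Op 3: add NC@86 -> ring=[83:NB,84:NA,86:NC]
Op 4: route key 63: smallest pos >= 63 is 83 -> NB
Op 5: route key 11: smallest pos >= 11 is 83 -> NB
Op 6: add ND@58 -> ring=[58:ND,83:NB,84:NA,86:NC]
Final route key 73: smallest pos >= 73 is 83 -> NB

Answer: NB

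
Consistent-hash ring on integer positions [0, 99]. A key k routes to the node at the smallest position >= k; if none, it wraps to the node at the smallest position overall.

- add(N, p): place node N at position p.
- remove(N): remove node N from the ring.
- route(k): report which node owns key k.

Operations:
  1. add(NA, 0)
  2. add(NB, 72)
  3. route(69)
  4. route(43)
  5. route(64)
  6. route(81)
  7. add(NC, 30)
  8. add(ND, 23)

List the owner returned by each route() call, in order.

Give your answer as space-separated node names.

Answer: NB NB NB NA

Derivation:
Op 1: add NA@0 -> ring=[0:NA]
Op 2: add NB@72 -> ring=[0:NA,72:NB]
Op 3: route key 69: smallest pos >= 69 is 72 -> NB
Op 4: route key 43: smallest pos >= 43 is 72 -> NB
Op 5: route key 64: smallest pos >= 64 is 72 -> NB
Op 6: route key 81: none >= 81, wrap to smallest pos 0 -> NA
Op 7: add NC@30 -> ring=[0:NA,30:NC,72:NB]
Op 8: add ND@23 -> ring=[0:NA,23:ND,30:NC,72:NB]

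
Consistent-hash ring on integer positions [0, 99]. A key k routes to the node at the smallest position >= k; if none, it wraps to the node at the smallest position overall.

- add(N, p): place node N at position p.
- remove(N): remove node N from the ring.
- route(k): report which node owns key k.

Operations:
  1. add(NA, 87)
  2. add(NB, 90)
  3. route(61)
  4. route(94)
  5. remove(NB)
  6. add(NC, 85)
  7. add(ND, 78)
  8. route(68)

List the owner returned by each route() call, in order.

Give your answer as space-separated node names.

Op 1: add NA@87 -> ring=[87:NA]
Op 2: add NB@90 -> ring=[87:NA,90:NB]
Op 3: route key 61: smallest pos >= 61 is 87 -> NA
Op 4: route key 94: none >= 94, wrap to smallest pos 87 -> NA
Op 5: remove NB -> ring=[87:NA]
Op 6: add NC@85 -> ring=[85:NC,87:NA]
Op 7: add ND@78 -> ring=[78:ND,85:NC,87:NA]
Op 8: route key 68: smallest pos >= 68 is 78 -> ND

Answer: NA NA ND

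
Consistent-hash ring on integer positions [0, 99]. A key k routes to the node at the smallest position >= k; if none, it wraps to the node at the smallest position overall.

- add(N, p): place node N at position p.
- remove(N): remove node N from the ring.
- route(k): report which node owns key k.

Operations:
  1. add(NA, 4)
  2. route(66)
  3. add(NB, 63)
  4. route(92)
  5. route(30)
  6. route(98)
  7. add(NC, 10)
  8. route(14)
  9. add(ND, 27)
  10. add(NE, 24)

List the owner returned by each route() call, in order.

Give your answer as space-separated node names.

Answer: NA NA NB NA NB

Derivation:
Op 1: add NA@4 -> ring=[4:NA]
Op 2: route key 66: none >= 66, wrap to smallest pos 4 -> NA
Op 3: add NB@63 -> ring=[4:NA,63:NB]
Op 4: route key 92: none >= 92, wrap to smallest pos 4 -> NA
Op 5: route key 30: smallest pos >= 30 is 63 -> NB
Op 6: route key 98: none >= 98, wrap to smallest pos 4 -> NA
Op 7: add NC@10 -> ring=[4:NA,10:NC,63:NB]
Op 8: route key 14: smallest pos >= 14 is 63 -> NB
Op 9: add ND@27 -> ring=[4:NA,10:NC,27:ND,63:NB]
Op 10: add NE@24 -> ring=[4:NA,10:NC,24:NE,27:ND,63:NB]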